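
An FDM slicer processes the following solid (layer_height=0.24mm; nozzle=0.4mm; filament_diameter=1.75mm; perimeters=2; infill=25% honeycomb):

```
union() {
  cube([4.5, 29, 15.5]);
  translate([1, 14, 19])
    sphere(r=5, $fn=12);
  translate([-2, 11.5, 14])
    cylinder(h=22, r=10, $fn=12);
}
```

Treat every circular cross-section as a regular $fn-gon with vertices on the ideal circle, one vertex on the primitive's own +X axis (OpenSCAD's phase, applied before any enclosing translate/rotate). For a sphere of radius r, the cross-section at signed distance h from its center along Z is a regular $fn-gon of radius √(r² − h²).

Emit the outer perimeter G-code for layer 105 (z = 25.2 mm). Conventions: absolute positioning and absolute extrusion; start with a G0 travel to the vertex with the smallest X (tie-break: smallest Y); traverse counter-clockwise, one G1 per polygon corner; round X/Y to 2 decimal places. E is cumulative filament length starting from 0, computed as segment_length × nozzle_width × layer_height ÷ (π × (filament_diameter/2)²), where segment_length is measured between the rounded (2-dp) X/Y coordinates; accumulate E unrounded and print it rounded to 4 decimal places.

At z = 25.2 mm: the cube is not intersected at this z (z outside [0, 15.5]); the sphere at (1, 14) is not intersected at this z (|z−center|=6.200 > r=5); the cylinder at (-2, 11.5): section is a regular 12-gon, circumradius r=10; Merging all regions: only the r=10 cylinder at (-2, 11.5) is present, so the union is just that shape — 1 connected region. The outline is a single polygon with 12 vertices. Extrusion per mm of travel: 0.4 × 0.24 / (π × 0.875²) = 0.039912. Accumulating E over each segment gives final E = 2.4792.

G0 X-12.00 Y11.50 Z25.20
G1 X-10.66 Y6.50 E0.2066
G1 X-7.00 Y2.84 E0.4132
G1 X-2.00 Y1.50 E0.6198
G1 X3.00 Y2.84 E0.8264
G1 X6.66 Y6.50 E1.0330
G1 X8.00 Y11.50 E1.2396
G1 X6.66 Y16.50 E1.4462
G1 X3.00 Y20.16 E1.6528
G1 X-2.00 Y21.50 E1.8594
G1 X-7.00 Y20.16 E2.0660
G1 X-10.66 Y16.50 E2.2726
G1 X-12.00 Y11.50 E2.4792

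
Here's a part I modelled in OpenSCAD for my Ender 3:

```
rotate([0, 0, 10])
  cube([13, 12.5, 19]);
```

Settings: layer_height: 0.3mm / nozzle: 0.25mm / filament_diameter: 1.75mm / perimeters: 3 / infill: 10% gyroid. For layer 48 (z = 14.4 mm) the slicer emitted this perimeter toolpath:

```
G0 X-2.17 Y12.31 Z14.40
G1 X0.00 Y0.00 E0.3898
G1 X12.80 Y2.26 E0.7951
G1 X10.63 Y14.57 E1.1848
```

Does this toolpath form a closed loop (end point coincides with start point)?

no

Start point (G0): (-2.17, 12.31). End point (last G1): the path does not return to the start — open.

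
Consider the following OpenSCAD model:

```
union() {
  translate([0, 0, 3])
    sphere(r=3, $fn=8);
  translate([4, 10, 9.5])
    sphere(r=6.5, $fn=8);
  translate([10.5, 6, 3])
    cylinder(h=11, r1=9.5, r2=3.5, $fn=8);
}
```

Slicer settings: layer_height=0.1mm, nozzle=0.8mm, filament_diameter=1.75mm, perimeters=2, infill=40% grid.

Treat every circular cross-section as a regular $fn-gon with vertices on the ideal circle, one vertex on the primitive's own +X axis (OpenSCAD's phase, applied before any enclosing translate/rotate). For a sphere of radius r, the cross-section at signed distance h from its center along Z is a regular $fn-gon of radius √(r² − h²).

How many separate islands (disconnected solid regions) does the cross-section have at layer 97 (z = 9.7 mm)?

1

At z = 9.7 mm: the sphere is not intersected at this z (|z−center|=6.700 > r=3); the sphere at (4, 10): section is a regular 8-gon, circumradius = √(r²−h²) = √(6.5²−0.2²) = 6.497; the cone at (10.5, 6): at t=0.609 of its height the radius interpolates to r₁+(r₂−r₁)t = 5.845, giving a regular 8-gon of that circumradius; Combining (union): the regions partially overlap (shared area 24.98 mm²), so overlapping operands fuse into one piece — 1 connected region. Overall, the cross-section is a single solid region. Island count = 1.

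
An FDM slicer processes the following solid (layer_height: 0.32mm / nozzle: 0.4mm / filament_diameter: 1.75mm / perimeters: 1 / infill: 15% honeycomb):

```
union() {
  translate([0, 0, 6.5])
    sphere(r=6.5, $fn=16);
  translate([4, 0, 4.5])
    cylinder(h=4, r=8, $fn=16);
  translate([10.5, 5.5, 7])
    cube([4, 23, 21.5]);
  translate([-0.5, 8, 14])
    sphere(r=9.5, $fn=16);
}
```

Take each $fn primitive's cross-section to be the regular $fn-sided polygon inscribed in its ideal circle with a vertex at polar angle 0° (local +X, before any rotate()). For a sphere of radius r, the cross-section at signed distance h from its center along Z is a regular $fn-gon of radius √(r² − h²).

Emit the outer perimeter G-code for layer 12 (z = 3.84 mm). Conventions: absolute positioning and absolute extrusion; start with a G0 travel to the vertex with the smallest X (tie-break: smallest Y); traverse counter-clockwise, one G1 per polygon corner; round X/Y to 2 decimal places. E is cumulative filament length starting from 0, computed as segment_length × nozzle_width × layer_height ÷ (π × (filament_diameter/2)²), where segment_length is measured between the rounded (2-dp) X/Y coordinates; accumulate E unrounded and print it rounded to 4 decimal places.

G0 X-5.93 Y0.00 Z3.84
G1 X-5.48 Y-2.27 E0.1232
G1 X-4.19 Y-4.19 E0.2462
G1 X-2.27 Y-5.48 E0.3693
G1 X0.00 Y-5.93 E0.4925
G1 X2.27 Y-5.48 E0.6156
G1 X4.19 Y-4.19 E0.7387
G1 X5.48 Y-2.27 E0.8618
G1 X5.93 Y0.00 E0.9850
G1 X5.48 Y2.27 E1.1081
G1 X4.19 Y4.19 E1.2312
G1 X2.27 Y5.48 E1.3543
G1 X0.00 Y5.93 E1.4775
G1 X-2.27 Y5.48 E1.6006
G1 X-4.19 Y4.19 E1.7237
G1 X-5.48 Y2.27 E1.8468
G1 X-5.93 Y0.00 E1.9700

At z = 3.84 mm: the r=6.5 sphere slices to a regular 16-gon of circumradius 5.931 (√(r²−h²) with h=2.66 from center); the cylinder at (4, 0) is absent (z outside [4.5, 8.5]); the cube at (10.5, 5.5) does not reach this height (z outside [7, 28.5]); the sphere at (-0.5, 8) does not reach this height (|z−center|=10.160 > r=9.5); Taking the union: only the r=6.5 sphere is present, so the union is just that shape — 1 connected region. The outline is a single polygon with 16 vertices. Extrusion per mm of travel: 0.4 × 0.32 / (π × 0.875²) = 0.053216. Accumulating E over each segment gives final E = 1.9700.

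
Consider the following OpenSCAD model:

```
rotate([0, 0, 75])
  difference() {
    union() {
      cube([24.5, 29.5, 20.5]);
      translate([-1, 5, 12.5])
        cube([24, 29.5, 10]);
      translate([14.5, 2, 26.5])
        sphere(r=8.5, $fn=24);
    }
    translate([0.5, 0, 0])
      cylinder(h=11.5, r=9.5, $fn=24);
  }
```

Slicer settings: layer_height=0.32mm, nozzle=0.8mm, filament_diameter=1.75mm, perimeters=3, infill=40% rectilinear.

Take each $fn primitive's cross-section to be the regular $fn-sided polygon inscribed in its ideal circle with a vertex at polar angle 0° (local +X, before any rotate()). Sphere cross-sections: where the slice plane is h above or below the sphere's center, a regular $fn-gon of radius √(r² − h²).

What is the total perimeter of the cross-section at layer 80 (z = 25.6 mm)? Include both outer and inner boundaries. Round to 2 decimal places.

52.96 mm

At z = 25.6 mm: the cube does not reach this height (z outside [0, 20.5]); the cube at (-1, 5) is not intersected at this z (z outside [12.5, 22.5]); the r=8.5 sphere at (14.5, 2) slices to a regular 24-gon of circumradius 8.452 (√(r²−h²) with h=0.9 from center) (perimeter = 2·24·8.452·sin(180°/24) = 52.96 mm); Combining (union): only the r=8.5 sphere at (14.5, 2) is present, so the union is just that shape — boundary = 52.96 mm; the cylinder at (0.5, 0) does not reach this height (z outside [0, 11.5]); Subtracting the remaining from the first: none of the subtracted shapes is present at this height, so that combined region is unchanged — boundary = 52.96 mm; (whole slice rotated 75° about Z — lengths, areas and connectivity unchanged). Overall, the cross-section is a single solid region. Total boundary length (outer) = 52.96 mm.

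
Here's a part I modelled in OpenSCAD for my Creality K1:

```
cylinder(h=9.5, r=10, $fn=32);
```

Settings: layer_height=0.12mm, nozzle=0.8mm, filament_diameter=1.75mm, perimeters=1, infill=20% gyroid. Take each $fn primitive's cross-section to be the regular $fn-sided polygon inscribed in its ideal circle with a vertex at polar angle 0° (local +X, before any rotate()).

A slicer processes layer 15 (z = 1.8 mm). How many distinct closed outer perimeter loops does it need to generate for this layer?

1

At z = 1.8 mm: the r=10 cylinder contributes a regular 32-gon of circumradius 10. The result has 1 disconnected region.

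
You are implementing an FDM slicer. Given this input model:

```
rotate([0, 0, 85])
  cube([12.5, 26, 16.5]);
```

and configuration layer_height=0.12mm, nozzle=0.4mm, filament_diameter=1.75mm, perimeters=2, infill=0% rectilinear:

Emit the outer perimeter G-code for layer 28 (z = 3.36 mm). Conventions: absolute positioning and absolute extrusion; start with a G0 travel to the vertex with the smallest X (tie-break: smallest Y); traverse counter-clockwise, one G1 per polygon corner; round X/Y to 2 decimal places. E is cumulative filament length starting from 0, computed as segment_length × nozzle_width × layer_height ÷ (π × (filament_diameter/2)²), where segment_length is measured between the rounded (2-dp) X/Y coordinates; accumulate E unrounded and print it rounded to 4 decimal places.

G0 X-25.90 Y2.27 Z3.36
G1 X0.00 Y0.00 E0.5188
G1 X1.09 Y12.45 E0.7682
G1 X-24.81 Y14.72 E1.2871
G1 X-25.90 Y2.27 E1.5365

At z = 3.36 mm: the 12.5×26 cube contributes its full rectangle; (rotated 85° about Z; rotation is an isometry so areas/perimeters/island counts are preserved). The outline is a single polygon with 4 vertices. Extrusion per mm of travel: 0.4 × 0.12 / (π × 0.875²) = 0.019956. Accumulating E over each segment gives final E = 1.5365.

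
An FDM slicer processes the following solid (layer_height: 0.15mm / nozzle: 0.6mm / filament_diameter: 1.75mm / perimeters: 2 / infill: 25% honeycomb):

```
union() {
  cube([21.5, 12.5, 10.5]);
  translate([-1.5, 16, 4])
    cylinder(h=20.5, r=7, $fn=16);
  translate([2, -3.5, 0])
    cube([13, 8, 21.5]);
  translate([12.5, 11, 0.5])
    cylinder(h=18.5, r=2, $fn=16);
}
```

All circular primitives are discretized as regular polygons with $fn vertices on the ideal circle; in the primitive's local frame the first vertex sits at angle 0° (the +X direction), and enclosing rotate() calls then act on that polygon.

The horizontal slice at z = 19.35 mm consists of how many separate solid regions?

2

At z = 19.35 mm: the cube does not reach this height (z outside [0, 10.5]); the r=7 cylinder at (-1.5, 16) contributes a regular 16-gon of circumradius 7; the cube at (2, -3.5) is present — its section is the full 13×8 rectangle; the cylinder at (12.5, 11) is not intersected at this z (z outside [0.5, 19]); Combining (union): the 2 present regions are separate (no shared area or edge), so areas and boundary lengths simply add and each stays a separate island — 2 connected regions. The result has 2 disconnected regions.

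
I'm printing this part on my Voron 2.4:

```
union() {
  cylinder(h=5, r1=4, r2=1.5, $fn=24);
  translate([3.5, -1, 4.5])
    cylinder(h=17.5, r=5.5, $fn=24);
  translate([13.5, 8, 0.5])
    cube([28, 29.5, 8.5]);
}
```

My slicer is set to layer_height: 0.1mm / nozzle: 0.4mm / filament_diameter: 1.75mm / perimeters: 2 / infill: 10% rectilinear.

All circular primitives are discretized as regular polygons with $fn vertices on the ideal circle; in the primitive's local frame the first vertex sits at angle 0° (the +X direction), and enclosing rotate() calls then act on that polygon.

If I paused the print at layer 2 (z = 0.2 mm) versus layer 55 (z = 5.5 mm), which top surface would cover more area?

Layer 2 (z = 0.2): the cone: at t=0.040 of its height the radius interpolates to r₁+(r₂−r₁)t = 3.900, giving a regular 24-gon of that circumradius (area = (24/2)·3.900²·sin(360°/24) = 47.24 mm²); the cylinder at (3.5, -1) does not reach this height (z outside [4.5, 22]); the cube at (13.5, 8) is absent (z outside [0.5, 9]); Merging all regions: only the cone is present, so the union is just that shape — area = 47.24 mm². So its area = 47.24 mm². Layer 55 (z = 5.5): the cone does not reach this height (z outside [0, 5]); the r=5.5 cylinder at (3.5, -1) contributes a regular 24-gon of circumradius 5.5 (area = (24/2)·5.500²·sin(360°/24) = 93.95 mm²); the 28×29.5 cube at (13.5, 8) contributes its full rectangle (area 826.00 mm²); Taking the union: the 2 present regions are separate (no shared area or edge), so areas and boundary lengths simply add and each stays a separate island — area = 919.95 mm². So its area = 919.95 mm². Layer 55 is larger (919.95 vs 47.24 mm²).

layer 55 (z = 5.5 mm)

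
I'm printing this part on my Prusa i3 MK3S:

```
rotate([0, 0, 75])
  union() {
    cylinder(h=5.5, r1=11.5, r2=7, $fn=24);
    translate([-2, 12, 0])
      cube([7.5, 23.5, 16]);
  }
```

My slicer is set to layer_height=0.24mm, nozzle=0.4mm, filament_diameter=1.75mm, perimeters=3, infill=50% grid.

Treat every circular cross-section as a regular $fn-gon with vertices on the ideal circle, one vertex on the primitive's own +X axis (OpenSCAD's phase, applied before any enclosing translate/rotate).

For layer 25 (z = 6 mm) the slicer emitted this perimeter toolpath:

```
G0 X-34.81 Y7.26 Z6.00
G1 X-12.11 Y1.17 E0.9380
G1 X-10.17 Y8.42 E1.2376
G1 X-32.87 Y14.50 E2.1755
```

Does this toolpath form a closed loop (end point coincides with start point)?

Start point (G0): (-34.81, 7.26). End point (last G1): the path does not return to the start — open.

no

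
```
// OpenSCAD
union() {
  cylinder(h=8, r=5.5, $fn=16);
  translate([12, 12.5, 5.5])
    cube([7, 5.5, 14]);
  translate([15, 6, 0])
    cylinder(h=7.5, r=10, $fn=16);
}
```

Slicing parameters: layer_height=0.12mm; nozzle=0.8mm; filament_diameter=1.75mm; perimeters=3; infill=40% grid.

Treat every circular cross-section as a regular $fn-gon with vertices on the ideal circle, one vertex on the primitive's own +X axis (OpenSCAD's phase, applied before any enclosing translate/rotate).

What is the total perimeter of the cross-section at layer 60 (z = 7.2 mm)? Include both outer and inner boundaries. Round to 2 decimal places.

102.07 mm

At z = 7.2 mm: the r=5.5 cylinder contributes a regular 16-gon of circumradius 5.5 (perimeter = 2·16·5.500·sin(180°/16) = 34.34 mm); the 7×5.5 cube at (12, 12.5) contributes its full rectangle (perimeter 25.00 mm); the r=10 cylinder at (15, 6) gives a regular 16-gon of circumradius 10 (constant along its height) (perimeter = 2·16·10.000·sin(180°/16) = 62.43 mm); Taking the union: the regions partially overlap (shared area 22.01 mm²), so the edge portions inside another operand are dropped and the merged outline is re-measured after clipping — boundary = 102.07 mm. Overall, the cross-section has 2 separate islands. Total boundary length (outer) = 102.07 mm.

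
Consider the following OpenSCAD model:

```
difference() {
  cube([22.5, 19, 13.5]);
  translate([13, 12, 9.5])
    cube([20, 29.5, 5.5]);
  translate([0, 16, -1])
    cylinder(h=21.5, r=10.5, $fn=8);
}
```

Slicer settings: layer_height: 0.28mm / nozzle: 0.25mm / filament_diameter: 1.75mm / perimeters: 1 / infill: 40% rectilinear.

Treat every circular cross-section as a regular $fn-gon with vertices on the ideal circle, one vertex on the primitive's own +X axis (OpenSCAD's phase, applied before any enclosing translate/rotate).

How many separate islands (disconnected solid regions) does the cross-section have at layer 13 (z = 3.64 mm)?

At z = 3.64 mm: the cube is present — its section is the full 22.5×19 rectangle; the cube at (13, 12) is not intersected at this z (z outside [9.5, 15]); the r=10.5 cylinder at (0, 16) contributes a regular 8-gon of circumradius 10.5; After the difference (first − rest): starting from the 22.5×19 cube, the r=10.5 cylinder at (0, 16) partially overlaps it — only the 107.59 mm² overlap (of its 311.83 mm²) is removed, clipping the outline — 1 connected region. Overall, the cross-section is a single solid region. Island count = 1.

1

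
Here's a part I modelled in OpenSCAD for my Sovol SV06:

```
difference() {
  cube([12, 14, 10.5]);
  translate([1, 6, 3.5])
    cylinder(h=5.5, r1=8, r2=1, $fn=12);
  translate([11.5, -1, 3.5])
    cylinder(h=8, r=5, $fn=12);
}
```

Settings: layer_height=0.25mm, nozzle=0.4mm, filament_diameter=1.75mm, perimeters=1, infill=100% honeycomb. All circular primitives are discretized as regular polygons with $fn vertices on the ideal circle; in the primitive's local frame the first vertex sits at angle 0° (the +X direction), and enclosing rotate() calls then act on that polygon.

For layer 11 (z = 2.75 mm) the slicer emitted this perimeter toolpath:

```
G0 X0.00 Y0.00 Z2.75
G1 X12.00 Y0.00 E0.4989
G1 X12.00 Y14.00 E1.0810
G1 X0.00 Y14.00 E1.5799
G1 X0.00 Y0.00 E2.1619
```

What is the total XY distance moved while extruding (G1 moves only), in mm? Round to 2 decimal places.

52.00 mm

Sum the Euclidean lengths of each G1 segment: total = 52.00 mm.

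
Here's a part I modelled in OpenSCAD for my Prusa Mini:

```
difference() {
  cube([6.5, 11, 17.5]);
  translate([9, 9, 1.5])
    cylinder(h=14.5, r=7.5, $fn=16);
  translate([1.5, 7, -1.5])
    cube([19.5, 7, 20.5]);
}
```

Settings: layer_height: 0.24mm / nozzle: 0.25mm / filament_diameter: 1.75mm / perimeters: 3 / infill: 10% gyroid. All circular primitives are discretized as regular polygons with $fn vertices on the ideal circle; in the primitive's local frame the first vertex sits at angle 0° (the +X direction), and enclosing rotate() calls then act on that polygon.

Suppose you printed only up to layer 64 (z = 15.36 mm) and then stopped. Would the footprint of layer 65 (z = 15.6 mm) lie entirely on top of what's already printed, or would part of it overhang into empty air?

entirely on top

Compare the two slices. At z = 15.36: the cube (footprint 6.5×11) is included at this height (area 71.50 mm²); the cylinder at (9, 9): section is a regular 16-gon, circumradius r=7.5 (area = (16/2)·7.500²·sin(360°/16) = 172.21 mm²); the cube at (1.5, 7) (footprint 19.5×7) is included at this height (area 136.50 mm²); Subtracting the remaining from the first: starting from the 6.5×11 cube (71.50 mm²), the r=7.5 cylinder at (9, 9) partially overlaps it — only the 34.53 mm² overlap (of its 172.21 mm²) is removed, clipping the outline; the 19.5×7 cube at (1.5, 7) partially overlaps it — only the 0.80 mm² overlap (of its 136.50 mm²) is removed, clipping the outline — area = 36.18 mm². At z = 15.6: the 6.5×11 cube contributes its full rectangle (area 71.50 mm²); the r=7.5 cylinder at (9, 9) contributes a regular 16-gon of circumradius 7.5 (area = (16/2)·7.500²·sin(360°/16) = 172.21 mm²); the cube at (1.5, 7) is present — its section is the full 19.5×7 rectangle (area 136.50 mm²); Subtracting the remaining from the first: starting from the 6.5×11 cube (71.50 mm²), the r=7.5 cylinder at (9, 9) partially overlaps it — only the 34.53 mm² overlap (of its 172.21 mm²) is removed, clipping the outline; the 19.5×7 cube at (1.5, 7) partially overlaps it — only the 0.80 mm² overlap (of its 136.50 mm²) is removed, clipping the outline — area = 36.18 mm². Checking containment: the cross-section at z = 15.6 is a subset of the cross-section at z = 15.36.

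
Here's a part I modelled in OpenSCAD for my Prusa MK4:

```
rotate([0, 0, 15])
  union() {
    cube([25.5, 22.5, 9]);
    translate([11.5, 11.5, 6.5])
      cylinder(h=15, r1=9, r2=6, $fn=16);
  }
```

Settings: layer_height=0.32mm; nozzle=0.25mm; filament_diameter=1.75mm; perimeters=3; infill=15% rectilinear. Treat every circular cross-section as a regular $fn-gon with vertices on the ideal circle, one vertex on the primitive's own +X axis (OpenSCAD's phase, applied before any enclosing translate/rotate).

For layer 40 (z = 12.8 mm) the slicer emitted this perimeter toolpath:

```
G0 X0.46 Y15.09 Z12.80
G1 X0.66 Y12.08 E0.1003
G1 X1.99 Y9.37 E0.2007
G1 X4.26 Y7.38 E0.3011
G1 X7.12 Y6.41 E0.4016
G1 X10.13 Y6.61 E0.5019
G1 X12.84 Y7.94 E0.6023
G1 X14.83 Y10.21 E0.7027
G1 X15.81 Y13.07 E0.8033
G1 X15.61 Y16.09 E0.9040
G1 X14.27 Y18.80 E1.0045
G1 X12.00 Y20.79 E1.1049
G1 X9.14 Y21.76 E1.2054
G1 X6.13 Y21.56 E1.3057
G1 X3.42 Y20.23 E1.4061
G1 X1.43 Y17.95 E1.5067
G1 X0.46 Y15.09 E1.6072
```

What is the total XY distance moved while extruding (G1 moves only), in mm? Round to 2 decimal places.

Sum the Euclidean lengths of each G1 segment: total = 48.32 mm.

48.32 mm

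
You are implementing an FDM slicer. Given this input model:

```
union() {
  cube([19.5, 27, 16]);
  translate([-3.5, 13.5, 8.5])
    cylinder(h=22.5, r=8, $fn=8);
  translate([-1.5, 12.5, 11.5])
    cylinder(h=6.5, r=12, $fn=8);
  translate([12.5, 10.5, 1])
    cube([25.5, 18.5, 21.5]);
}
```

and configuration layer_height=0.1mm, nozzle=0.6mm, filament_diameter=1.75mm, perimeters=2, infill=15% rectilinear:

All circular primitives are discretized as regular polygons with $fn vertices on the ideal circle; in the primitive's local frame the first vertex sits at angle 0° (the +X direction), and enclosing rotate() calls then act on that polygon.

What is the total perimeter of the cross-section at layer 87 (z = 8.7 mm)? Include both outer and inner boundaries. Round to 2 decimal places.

152.97 mm

At z = 8.7 mm: the 19.5×27 cube contributes its full rectangle (perimeter 93.00 mm); the r=8 cylinder at (-3.5, 13.5) contributes a regular 8-gon of circumradius 8 (perimeter = 2·8·8.000·sin(180°/8) = 48.98 mm); the cylinder at (-1.5, 12.5) does not reach this height (z outside [11.5, 18]); the cube at (12.5, 10.5) (footprint 25.5×18.5) is included at this height (perimeter 88.00 mm); Combining (union): the regions partially overlap (shared area 155.08 mm²), so the edge portions inside another operand are dropped and the merged outline is re-measured after clipping — boundary = 152.97 mm. Overall, the cross-section is a single solid region. Total boundary length (outer) = 152.97 mm.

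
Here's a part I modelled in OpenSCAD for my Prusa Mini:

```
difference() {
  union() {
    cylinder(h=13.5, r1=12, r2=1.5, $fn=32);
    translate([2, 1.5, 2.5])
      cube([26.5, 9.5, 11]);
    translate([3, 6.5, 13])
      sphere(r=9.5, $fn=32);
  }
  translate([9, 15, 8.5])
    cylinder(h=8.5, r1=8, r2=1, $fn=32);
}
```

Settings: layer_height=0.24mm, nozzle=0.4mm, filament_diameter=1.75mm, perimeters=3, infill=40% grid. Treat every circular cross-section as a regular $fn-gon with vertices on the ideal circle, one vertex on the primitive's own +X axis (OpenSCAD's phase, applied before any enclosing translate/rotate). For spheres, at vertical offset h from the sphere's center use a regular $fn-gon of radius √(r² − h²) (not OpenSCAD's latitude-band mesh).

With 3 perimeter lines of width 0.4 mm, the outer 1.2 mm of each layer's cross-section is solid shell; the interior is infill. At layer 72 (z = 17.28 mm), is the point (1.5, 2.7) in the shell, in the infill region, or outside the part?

At z = 17.28 mm: the cone is not intersected at this z (z outside [0, 13.5]); the cube at (2, 1.5) is absent (z outside [2.5, 13.5]); the r=9.5 sphere at (3, 6.5) contributes a regular 32-gon of circumradius √(9.5²−4.28²) = 8.481; Merging all regions: only the r=9.5 sphere at (3, 6.5) is present, so the union is just that shape — 1 connected region; the cone at (9, 15) is not intersected at this z (z outside [8.5, 17]); Subtracting the remaining from the first: none of the subtracted shapes is present at this height, so that combined region is unchanged — 1 connected region. Overall, the cross-section is a single solid region. The nearest boundary edge runs (-0.25, -1.34)→(1.35, -1.82); distance from the point to it = 4.37 mm. The point is inside the cross-section and 4.37 mm from the nearest boundary — more than the 1.2 mm shell width (3 × 0.4), so it's in the infill interior.

infill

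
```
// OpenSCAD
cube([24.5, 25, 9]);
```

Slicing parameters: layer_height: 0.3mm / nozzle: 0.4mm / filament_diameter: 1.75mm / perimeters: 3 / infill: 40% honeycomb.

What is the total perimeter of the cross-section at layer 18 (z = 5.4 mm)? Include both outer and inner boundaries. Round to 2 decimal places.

At z = 5.4 mm: the cube (footprint 24.5×25) is included at this height (perimeter 99.00 mm). Overall, the cross-section is a single solid region. Total boundary length (outer) = 99.00 mm.

99.00 mm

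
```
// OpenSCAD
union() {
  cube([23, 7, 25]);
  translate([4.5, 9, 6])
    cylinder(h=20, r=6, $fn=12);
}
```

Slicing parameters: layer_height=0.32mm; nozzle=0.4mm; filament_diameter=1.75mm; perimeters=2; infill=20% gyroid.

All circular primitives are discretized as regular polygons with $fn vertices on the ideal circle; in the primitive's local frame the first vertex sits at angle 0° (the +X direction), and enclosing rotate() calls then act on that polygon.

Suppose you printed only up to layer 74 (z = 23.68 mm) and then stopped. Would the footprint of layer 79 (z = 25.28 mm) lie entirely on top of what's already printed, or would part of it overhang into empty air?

entirely on top

Compare the two slices. At z = 23.68: the 23×7 cube contributes its full rectangle (area 161.00 mm²); the r=6 cylinder at (4.5, 9) gives a regular 12-gon of circumradius 6 (constant along its height) (area = (12/2)·6.000²·sin(360°/12) = 108.00 mm²); Combining (union): the regions partially overlap — summed areas 269.00 mm² minus the doubly-counted overlap 30.00 mm² gives 239.00 mm² — area = 239.00 mm². At z = 25.28: the cube does not reach this height (z outside [0, 25]); the r=6 cylinder at (4.5, 9) contributes a regular 12-gon of circumradius 6 (area = (12/2)·6.000²·sin(360°/12) = 108.00 mm²); Taking the union: only the r=6 cylinder at (4.5, 9) is present, so the union is just that shape — area = 108.00 mm². Checking containment: the cross-section at z = 25.28 is a subset of the cross-section at z = 23.68.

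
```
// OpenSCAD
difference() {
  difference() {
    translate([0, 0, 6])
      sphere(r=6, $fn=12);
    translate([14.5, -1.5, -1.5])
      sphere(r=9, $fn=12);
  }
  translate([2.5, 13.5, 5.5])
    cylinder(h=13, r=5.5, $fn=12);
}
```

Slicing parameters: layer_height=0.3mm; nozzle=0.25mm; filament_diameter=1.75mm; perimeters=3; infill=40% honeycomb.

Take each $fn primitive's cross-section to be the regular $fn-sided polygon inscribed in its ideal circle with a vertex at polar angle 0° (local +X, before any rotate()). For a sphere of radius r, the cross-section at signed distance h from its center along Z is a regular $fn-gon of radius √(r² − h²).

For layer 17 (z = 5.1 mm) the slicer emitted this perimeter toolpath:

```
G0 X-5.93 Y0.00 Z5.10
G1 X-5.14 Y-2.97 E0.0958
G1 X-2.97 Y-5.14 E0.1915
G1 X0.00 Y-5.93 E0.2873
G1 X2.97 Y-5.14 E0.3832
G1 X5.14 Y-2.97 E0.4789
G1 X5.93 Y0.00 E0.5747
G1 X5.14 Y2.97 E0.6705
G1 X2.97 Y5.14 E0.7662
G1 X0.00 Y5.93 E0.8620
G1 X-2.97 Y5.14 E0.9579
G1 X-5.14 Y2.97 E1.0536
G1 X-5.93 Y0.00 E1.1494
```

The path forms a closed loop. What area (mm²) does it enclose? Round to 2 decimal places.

Apply the shoelace formula to the sequence of (X, Y) vertices; enclosed area = 105.65 mm².

105.65 mm²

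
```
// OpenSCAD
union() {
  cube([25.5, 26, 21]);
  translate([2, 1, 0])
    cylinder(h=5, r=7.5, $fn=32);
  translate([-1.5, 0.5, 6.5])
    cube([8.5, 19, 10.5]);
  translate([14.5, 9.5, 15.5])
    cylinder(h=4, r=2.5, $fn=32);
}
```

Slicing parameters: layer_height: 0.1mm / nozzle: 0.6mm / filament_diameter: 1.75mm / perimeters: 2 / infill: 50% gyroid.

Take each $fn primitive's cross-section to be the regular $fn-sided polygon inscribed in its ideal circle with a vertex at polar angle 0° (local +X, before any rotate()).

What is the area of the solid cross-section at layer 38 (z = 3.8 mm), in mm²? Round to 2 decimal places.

770.46 mm²

At z = 3.8 mm: the cube (footprint 25.5×26) is included at this height (area 663.00 mm²); the r=7.5 cylinder at (2, 1) contributes a regular 32-gon of circumradius 7.5 (area = (32/2)·7.500²·sin(360°/32) = 175.58 mm²); the cube at (-1.5, 0.5) is absent (z outside [6.5, 17]); the cylinder at (14.5, 9.5) is not intersected at this z (z outside [15.5, 19.5]); Combining (union): the regions partially overlap — summed areas 838.58 mm² minus the doubly-counted overlap 68.12 mm² gives 770.46 mm² — area = 770.46 mm². Overall, the cross-section is a single solid region. Net area = 770.46 mm².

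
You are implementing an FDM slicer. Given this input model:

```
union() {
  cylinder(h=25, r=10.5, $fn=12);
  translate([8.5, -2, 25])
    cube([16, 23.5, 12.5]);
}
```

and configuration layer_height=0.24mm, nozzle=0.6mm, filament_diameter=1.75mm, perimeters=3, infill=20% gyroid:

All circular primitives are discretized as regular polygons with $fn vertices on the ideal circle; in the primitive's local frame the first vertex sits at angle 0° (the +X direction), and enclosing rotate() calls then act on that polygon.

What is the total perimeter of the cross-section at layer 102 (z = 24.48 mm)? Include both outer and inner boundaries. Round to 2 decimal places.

65.22 mm

At z = 24.48 mm: the r=10.5 cylinder contributes a regular 12-gon of circumradius 10.5 (perimeter = 2·12·10.500·sin(180°/12) = 65.22 mm); the cube at (8.5, -2) is absent (z outside [25, 37.5]); Merging all regions: only the r=10.5 cylinder is present, so the union is just that shape — boundary = 65.22 mm. Overall, the cross-section is a single solid region. Total boundary length (outer) = 65.22 mm.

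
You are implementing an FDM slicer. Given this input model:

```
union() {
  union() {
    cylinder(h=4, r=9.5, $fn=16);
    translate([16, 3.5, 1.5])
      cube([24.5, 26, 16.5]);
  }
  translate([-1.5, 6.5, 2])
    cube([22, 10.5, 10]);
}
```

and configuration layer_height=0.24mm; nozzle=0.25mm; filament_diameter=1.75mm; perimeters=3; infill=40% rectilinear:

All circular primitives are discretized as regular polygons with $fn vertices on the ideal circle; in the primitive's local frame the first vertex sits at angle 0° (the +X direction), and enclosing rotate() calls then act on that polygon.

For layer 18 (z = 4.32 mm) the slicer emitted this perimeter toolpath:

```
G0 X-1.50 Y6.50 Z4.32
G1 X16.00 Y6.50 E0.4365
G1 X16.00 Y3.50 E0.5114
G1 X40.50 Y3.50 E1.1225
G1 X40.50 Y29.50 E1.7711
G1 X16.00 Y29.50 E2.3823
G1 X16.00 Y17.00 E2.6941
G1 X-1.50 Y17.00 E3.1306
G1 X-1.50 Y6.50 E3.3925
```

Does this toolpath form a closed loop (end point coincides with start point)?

yes

Start point (G0): (-1.50, 6.50). End point (last G1): the path returns to the start — closed.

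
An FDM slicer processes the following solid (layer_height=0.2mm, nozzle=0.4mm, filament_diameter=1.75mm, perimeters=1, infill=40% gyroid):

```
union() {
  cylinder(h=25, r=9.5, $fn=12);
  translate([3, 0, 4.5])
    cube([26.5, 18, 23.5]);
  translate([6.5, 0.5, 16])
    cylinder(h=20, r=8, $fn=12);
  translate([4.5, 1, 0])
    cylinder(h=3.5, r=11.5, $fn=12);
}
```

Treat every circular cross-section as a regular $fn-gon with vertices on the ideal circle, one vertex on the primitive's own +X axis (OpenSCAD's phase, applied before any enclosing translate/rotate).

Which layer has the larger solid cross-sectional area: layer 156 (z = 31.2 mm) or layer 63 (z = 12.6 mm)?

Layer 156 (z = 31.2): the cylinder is absent (z outside [0, 25]); the cube at (3, 0) is absent (z outside [4.5, 28]); the cylinder at (6.5, 0.5): section is a regular 12-gon, circumradius r=8 (area = (12/2)·8.000²·sin(360°/12) = 192.00 mm²); the cylinder at (4.5, 1) does not reach this height (z outside [0, 3.5]); Merging all regions: only the r=8 cylinder at (6.5, 0.5) is present, so the union is just that shape — area = 192.00 mm². So its area = 192.00 mm². Layer 63 (z = 12.6): the cylinder: section is a regular 12-gon, circumradius r=9.5 (area = (12/2)·9.500²·sin(360°/12) = 270.75 mm²); the cube at (3, 0) is present — its section is the full 26.5×18 rectangle (area 477.00 mm²); the cylinder at (6.5, 0.5) does not reach this height (z outside [16, 36]); the cylinder at (4.5, 1) is not intersected at this z (z outside [0, 3.5]); Merging all regions: the regions partially overlap — summed areas 747.75 mm² minus the doubly-counted overlap 40.39 mm² gives 707.36 mm² — area = 707.36 mm². So its area = 707.36 mm². Layer 63 is larger (707.36 vs 192.00 mm²).

layer 63 (z = 12.6 mm)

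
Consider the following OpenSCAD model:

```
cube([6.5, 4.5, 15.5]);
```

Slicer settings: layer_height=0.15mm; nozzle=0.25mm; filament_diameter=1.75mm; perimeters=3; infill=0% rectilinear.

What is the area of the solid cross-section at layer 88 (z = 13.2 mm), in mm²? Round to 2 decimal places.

At z = 13.2 mm: the cube is present — its section is the full 6.5×4.5 rectangle (area 29.25 mm²). Overall, the cross-section is a single solid region. Net area = 29.25 mm².

29.25 mm²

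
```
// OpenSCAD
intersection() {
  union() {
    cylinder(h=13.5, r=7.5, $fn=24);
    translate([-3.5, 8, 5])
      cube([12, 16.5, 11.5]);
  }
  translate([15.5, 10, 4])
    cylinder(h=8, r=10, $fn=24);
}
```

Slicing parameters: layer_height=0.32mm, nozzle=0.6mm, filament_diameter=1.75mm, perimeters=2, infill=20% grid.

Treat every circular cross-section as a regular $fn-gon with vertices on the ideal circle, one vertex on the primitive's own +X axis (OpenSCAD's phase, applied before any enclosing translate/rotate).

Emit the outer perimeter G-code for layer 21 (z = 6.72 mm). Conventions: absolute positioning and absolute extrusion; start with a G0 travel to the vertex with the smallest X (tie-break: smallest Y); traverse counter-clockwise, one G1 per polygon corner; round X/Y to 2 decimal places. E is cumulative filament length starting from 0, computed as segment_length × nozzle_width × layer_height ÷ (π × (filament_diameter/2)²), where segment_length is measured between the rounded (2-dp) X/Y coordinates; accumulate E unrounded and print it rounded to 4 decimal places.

At z = 6.72 mm: the r=7.5 cylinder gives a regular 24-gon of circumradius 7.5 (constant along its height); the cube at (-3.5, 8) is present — its section is the full 12×16.5 rectangle; Merging all regions: the 2 present regions are separate (no shared area or edge), so areas and boundary lengths simply add and each stays a separate island — 2 connected regions; the r=10 cylinder at (15.5, 10) contributes a regular 24-gon of circumradius 10; Taking the intersection: the r=10 cylinder at (15.5, 10) partially overlaps that combined region; clipping to the common part keeps 20.06 mm² — 1 connected region. The outline is a single polygon with 7 vertices. Extrusion per mm of travel: 0.6 × 0.32 / (π × 0.875²) = 0.079824. Accumulating E over each segment gives final E = 1.7410.

G0 X5.50 Y10.00 Z6.72
G1 X5.76 Y8.00 E0.1610
G1 X8.50 Y8.00 E0.3797
G1 X8.50 Y17.13 E1.1085
G1 X8.43 Y17.07 E1.1159
G1 X6.84 Y15.00 E1.3242
G1 X5.84 Y12.59 E1.5325
G1 X5.50 Y10.00 E1.7410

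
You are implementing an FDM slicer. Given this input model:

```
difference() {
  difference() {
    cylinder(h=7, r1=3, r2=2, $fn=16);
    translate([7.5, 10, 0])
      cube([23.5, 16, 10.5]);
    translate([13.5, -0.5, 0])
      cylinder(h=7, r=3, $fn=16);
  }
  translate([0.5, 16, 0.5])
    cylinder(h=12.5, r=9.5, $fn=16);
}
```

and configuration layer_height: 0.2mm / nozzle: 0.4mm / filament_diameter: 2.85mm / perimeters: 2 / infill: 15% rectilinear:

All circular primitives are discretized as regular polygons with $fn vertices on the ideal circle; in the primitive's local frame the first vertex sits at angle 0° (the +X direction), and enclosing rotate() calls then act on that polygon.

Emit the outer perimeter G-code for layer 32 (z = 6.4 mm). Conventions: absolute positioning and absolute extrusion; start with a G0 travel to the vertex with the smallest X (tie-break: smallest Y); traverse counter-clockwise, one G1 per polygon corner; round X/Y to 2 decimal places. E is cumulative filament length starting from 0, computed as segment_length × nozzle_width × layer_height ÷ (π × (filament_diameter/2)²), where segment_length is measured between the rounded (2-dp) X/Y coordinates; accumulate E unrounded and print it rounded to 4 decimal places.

G0 X-2.09 Y0.00 Z6.40
G1 X-1.93 Y-0.80 E0.0102
G1 X-1.47 Y-1.47 E0.0204
G1 X-0.80 Y-1.93 E0.0306
G1 X0.00 Y-2.09 E0.0408
G1 X0.80 Y-1.93 E0.0511
G1 X1.47 Y-1.47 E0.0613
G1 X1.93 Y-0.80 E0.0715
G1 X2.09 Y0.00 E0.0817
G1 X1.93 Y0.80 E0.0919
G1 X1.47 Y1.47 E0.1021
G1 X0.80 Y1.93 E0.1123
G1 X0.00 Y2.09 E0.1225
G1 X-0.80 Y1.93 E0.1328
G1 X-1.47 Y1.47 E0.1430
G1 X-1.93 Y0.80 E0.1532
G1 X-2.09 Y0.00 E0.1634

At z = 6.4 mm: the cone contributes a regular 16-gon of circumradius 2.086 (interpolated between r1=3 and r2=2 at t=0.914); the cube at (7.5, 10) is present — its section is the full 23.5×16 rectangle; the cylinder at (13.5, -0.5): section is a regular 16-gon, circumradius r=3; Taking the first minus the rest: starting from the cone, the 23.5×16 cube at (7.5, 10) misses the remaining region (no effect); the r=3 cylinder at (13.5, -0.5) misses the remaining region (no effect) — 1 connected region; the r=9.5 cylinder at (0.5, 16) gives a regular 16-gon of circumradius 9.5 (constant along its height); Subtracting the remaining from the first: starting from the result so far, the r=9.5 cylinder at (0.5, 16) misses the remaining region (no effect) — 1 connected region. The outline is a single polygon with 16 vertices. Extrusion per mm of travel: 0.4 × 0.2 / (π × 1.425²) = 0.012540. Accumulating E over each segment gives final E = 0.1634.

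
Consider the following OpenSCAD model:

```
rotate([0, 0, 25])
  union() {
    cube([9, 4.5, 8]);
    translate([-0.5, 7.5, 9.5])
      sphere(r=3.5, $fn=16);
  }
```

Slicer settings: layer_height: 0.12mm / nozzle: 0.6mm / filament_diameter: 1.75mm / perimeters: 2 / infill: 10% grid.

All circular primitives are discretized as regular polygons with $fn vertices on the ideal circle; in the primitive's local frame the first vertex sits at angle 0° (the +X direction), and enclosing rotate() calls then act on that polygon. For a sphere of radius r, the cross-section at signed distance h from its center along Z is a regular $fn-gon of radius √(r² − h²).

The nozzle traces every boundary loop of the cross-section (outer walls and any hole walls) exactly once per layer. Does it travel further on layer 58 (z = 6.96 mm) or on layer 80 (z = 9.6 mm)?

layer 58 (z = 6.96 mm)

Layer 58 (z = 6.96): the cube (footprint 9×4.5) is included at this height (perimeter 27.00 mm); the r=3.5 sphere at (-0.5, 7.5) contributes a regular 16-gon of circumradius √(3.5²−2.54²) = 2.408 (perimeter = 2·16·2.408·sin(180°/16) = 15.03 mm); Combining (union): the 2 present regions are separate (no shared area or edge), so areas and boundary lengths simply add and each stays a separate island — boundary = 42.03 mm; (rotated 25° about Z; rotation is an isometry so areas/perimeters/island counts are preserved). So its perimeter = 42.03 mm. Layer 80 (z = 9.6): the cube is not intersected at this z (z outside [0, 8]); the sphere at (-0.5, 7.5): section is a regular 16-gon, circumradius = √(r²−h²) = √(3.5²−0.1²) = 3.499 (perimeter = 2·16·3.499·sin(180°/16) = 21.84 mm); Merging all regions: only the r=3.5 sphere at (-0.5, 7.5) is present, so the union is just that shape — boundary = 21.84 mm; (rotated 25° about Z; rotation is an isometry so areas/perimeters/island counts are preserved). So its perimeter = 21.84 mm. Layer 58 is larger (42.03 vs 21.84 mm).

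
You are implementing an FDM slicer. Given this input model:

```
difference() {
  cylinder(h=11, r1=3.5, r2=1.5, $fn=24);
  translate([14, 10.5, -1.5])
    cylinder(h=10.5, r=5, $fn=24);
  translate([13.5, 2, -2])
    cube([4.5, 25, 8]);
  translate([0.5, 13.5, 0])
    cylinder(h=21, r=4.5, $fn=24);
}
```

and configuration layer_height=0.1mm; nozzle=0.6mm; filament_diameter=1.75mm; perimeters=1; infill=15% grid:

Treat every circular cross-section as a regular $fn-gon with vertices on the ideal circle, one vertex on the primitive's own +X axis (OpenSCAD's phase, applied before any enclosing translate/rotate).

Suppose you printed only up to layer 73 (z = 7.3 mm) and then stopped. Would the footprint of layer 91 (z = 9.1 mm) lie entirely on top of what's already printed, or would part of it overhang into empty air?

Compare the two slices. At z = 7.3: the cone contributes a regular 24-gon of circumradius 2.173 (interpolated between r1=3.5 and r2=1.5 at t=0.664) (area = (24/2)·2.173²·sin(360°/24) = 14.66 mm²); the cylinder at (14, 10.5): section is a regular 24-gon, circumradius r=5 (area = (24/2)·5.000²·sin(360°/24) = 77.65 mm²); the cube at (13.5, 2) is not intersected at this z (z outside [-2, 6]); the r=4.5 cylinder at (0.5, 13.5) gives a regular 24-gon of circumradius 4.5 (constant along its height) (area = (24/2)·4.500²·sin(360°/24) = 62.89 mm²); Taking the first minus the rest: starting from the cone (14.66 mm²), the r=5 cylinder at (14, 10.5) misses the remaining region (no effect); the r=4.5 cylinder at (0.5, 13.5) misses the remaining region (no effect) — area = 14.66 mm². At z = 9.1: the cone: at t=0.827 of its height the radius interpolates to r₁+(r₂−r₁)t = 1.845, giving a regular 24-gon of that circumradius (area = (24/2)·1.845²·sin(360°/24) = 10.58 mm²); the cylinder at (14, 10.5) does not reach this height (z outside [-1.5, 9]); the cube at (13.5, 2) is not intersected at this z (z outside [-2, 6]); the r=4.5 cylinder at (0.5, 13.5) contributes a regular 24-gon of circumradius 4.5 (area = (24/2)·4.500²·sin(360°/24) = 62.89 mm²); Taking the first minus the rest: starting from the cone (10.58 mm²), the r=4.5 cylinder at (0.5, 13.5) misses the remaining region (no effect) — area = 10.58 mm². Checking containment: the cross-section at z = 9.1 is a subset of the cross-section at z = 7.3.

entirely on top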